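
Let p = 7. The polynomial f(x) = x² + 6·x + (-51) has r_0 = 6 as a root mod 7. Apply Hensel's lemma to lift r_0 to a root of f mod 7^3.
r_2 = 307 (mod 343)

Hensel: r_{i+1} = r_i − f(r_i)·(f′(r_i))^{-1} mod 7^{i+2}, f′(x) = 2x + 6. Iterate:
  r_0 = 6 (mod 7)
  r_1 = 13 (mod 49)
  r_2 = 307 (mod 343)
Final: r = 307 satisfies f(r) ≡ 0 mod 7^3.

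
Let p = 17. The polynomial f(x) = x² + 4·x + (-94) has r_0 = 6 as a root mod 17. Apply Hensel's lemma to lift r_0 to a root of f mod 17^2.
r_1 = 261 (mod 289)

Hensel: r_{i+1} = r_i − f(r_i)·(f′(r_i))^{-1} mod 17^{i+2}, f′(x) = 2x + 4. Iterate:
  r_0 = 6 (mod 17)
  r_1 = 261 (mod 289)
Final: r = 261 satisfies f(r) ≡ 0 mod 17^2.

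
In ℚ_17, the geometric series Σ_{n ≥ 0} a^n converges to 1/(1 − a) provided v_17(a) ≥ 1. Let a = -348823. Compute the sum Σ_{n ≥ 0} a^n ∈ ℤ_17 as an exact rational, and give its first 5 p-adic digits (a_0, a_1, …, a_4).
Σ a^n = 1/(1 − a) = 1/348824;  first 5 digits = (1, 0, 0, 14, 12)

v_17(a) = 3 ≥ 1, so the series converges in ℤ_17 to 1/(1 − a) = 1/(1 − (-348823)) = 1/348824. Expand this rational in ℤ_17: compute digits iteratively via d_i = x_i mod 17, x_{i+1} = (x_i − d_i)/17. The first 5 digits are (1, 0, 0, 14, 12).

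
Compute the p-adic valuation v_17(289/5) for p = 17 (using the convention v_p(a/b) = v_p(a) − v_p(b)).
v_17(289/5) = 2

Factor powers of 17 from the numerator and denominator of the reduced fraction: 289 = 17^2 · 1 and 5 = 17^0 · 5. Apply v_p(a/b) = v_p(a) − v_p(b): v_17(289/5) = 2 − 0 = 2.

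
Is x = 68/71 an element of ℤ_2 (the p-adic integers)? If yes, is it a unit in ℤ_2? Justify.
x ∈ ℤ_2 but not a unit; v_2(x) = 2 > 0

ℤ_2 = {x ∈ ℚ_2 : v_2(x) ≥ 0} and ℤ_2^× = {x ∈ ℤ_2 : v_2(x) = 0}. Here v_2(68/71) = v_2(num) − v_2(den) = 2; compare against these criteria.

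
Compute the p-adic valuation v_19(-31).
v_19(-31) = 0

v_19(n) is the largest exponent k such that 19^k divides n. Factor out: -31 = -19^0 · 31. (Sign doesn't affect v_p.) So v_19(-31) = 0.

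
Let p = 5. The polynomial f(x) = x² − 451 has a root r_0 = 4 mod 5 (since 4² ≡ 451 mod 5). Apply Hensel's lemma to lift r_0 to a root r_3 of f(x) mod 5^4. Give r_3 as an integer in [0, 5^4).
r_3 = 399 (mod 625)

Hensel's recurrence: r_{i+1} = r_i − f(r_i)·(f′(r_i))^{-1} mod 5^{i+2}, with f′(x) = 2x. Iterate:
  r_0 = 4 (mod 5)
  r_1 = 24 (mod 25)
  r_2 = 24 (mod 125)
  r_3 = 399 (mod 625)
Final: r_3 = 399, and one checks f(r_3) ≡ 0 mod 5^4.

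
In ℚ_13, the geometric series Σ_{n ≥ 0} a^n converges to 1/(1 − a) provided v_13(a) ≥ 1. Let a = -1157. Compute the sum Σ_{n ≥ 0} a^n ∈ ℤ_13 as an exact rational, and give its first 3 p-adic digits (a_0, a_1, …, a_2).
Σ a^n = 1/(1 − a) = 1/1158;  first 3 digits = (1, 2, 10)

v_13(a) = 1 ≥ 1, so the series converges in ℤ_13 to 1/(1 − a) = 1/(1 − (-1157)) = 1/1158. Expand this rational in ℤ_13: compute digits iteratively via d_i = x_i mod 13, x_{i+1} = (x_i − d_i)/13. The first 3 digits are (1, 2, 10).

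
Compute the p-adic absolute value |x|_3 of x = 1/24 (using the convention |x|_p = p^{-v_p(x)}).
|1/24|_3 = 3

Step 1 — compute v_3(x) by factoring powers of 3 out of the numerator and denominator: v_3(1/24) = -1. Step 2 — apply |x|_p = p^{-v_p(x)} = 3^{1} = 3.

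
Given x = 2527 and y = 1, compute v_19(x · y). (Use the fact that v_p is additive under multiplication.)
v_19(2527) = 2

v_p(x) = 2 (factor: 2527 = 19^2 · 7); v_p(y) = 0 (factor: 1 = 19^0 · 1). Additivity: v_p(xy) = v_p(x) + v_p(y) = 2 + 0 = 2. (Direct check: xy = 2527 = 19^2 · (7).)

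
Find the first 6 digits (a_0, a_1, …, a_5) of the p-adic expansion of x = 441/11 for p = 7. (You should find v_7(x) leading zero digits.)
(a_0, …, a_5) = (0, 0, 4, 4, 0, 5)

v_7(441/11) = 2, so a_0 = ... = a_1 = 0. Factor out: x = 7^2 · u with u = 9/11 a unit in ℤ_7. Expand u iteratively via a_{v+i} = u_i mod 7, u_{i+1} = (u_i − a_{v+i})/7:
  u_0 = 9/11;  a_2 = 4;  u_1 = (u_0 − 4)/7 = -5/11
  u_1 = -5/11;  a_3 = 4;  u_2 = (u_1 − 4)/7 = -7/11
  u_2 = -7/11;  a_4 = 0;  u_3 = (u_2 − 0)/7 = -1/11
  u_3 = -1/11;  a_5 = 5;  u_4 = (u_3 − 5)/7 = -8/11
Digits: (0, 0, 4, 4, 0, 5).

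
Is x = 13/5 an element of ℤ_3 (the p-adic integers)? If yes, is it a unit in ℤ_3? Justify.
x ∈ ℤ_3^× (unit); v_3(x) = 0

ℤ_3 = {x ∈ ℚ_3 : v_3(x) ≥ 0} and ℤ_3^× = {x ∈ ℤ_3 : v_3(x) = 0}. Here v_3(13/5) = v_3(num) − v_3(den) = 0; compare against these criteria.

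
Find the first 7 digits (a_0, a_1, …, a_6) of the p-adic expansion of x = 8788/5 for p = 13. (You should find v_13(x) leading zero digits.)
(a_0, …, a_6) = (0, 0, 0, 6, 10, 7, 2)

v_13(8788/5) = 3, so a_0 = ... = a_2 = 0. Factor out: x = 13^3 · u with u = 4/5 a unit in ℤ_13. Expand u iteratively via a_{v+i} = u_i mod 13, u_{i+1} = (u_i − a_{v+i})/13:
  u_0 = 4/5;  a_3 = 6;  u_1 = (u_0 − 6)/13 = -2/5
  u_1 = -2/5;  a_4 = 10;  u_2 = (u_1 − 10)/13 = -4/5
  u_2 = -4/5;  a_5 = 7;  u_3 = (u_2 − 7)/13 = -3/5
  u_3 = -3/5;  a_6 = 2;  u_4 = (u_3 − 2)/13 = -1/5
Digits: (0, 0, 0, 6, 10, 7, 2).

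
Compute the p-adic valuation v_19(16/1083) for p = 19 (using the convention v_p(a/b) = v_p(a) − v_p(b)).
v_19(16/1083) = -2

Factor powers of 19 from the numerator and denominator of the reduced fraction: 16 = 19^0 · 16 and 1083 = 19^2 · 3. Apply v_p(a/b) = v_p(a) − v_p(b): v_19(16/1083) = 0 − 2 = -2.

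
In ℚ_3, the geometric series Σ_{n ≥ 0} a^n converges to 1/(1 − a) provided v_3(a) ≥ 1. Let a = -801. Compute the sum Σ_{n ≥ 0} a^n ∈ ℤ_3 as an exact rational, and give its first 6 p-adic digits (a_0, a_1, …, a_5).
Σ a^n = 1/(1 − a) = 1/802;  first 6 digits = (1, 0, 1, 0, 0, 0)

v_3(a) = 2 ≥ 1, so the series converges in ℤ_3 to 1/(1 − a) = 1/(1 − (-801)) = 1/802. Expand this rational in ℤ_3: compute digits iteratively via d_i = x_i mod 3, x_{i+1} = (x_i − d_i)/3. The first 6 digits are (1, 0, 1, 0, 0, 0).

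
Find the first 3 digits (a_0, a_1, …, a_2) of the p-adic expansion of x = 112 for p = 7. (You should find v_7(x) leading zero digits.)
(a_0, …, a_2) = (0, 2, 2)

v_7(112) = 1, so a_0 = ... = a_0 = 0. Factor out: x = 7^1 · u with u = 16 a unit in ℤ_7. Expand u iteratively via a_{v+i} = u_i mod 7, u_{i+1} = (u_i − a_{v+i})/7:
  u_0 = 16;  a_1 = 2;  u_1 = (u_0 − 2)/7 = 2
  u_1 = 2;  a_2 = 2;  u_2 = (u_1 − 2)/7 = 0
Digits: (0, 2, 2).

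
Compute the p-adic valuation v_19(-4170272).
v_19(-4170272) = 4

v_19(n) is the largest exponent k such that 19^k divides n. Factor out: -4170272 = -19^4 · 32. (Sign doesn't affect v_p.) So v_19(-4170272) = 4.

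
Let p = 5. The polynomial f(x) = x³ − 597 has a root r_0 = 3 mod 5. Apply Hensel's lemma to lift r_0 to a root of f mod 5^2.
r_1 = 13 (mod 25)

Hensel: r_{i+1} = r_i − f(r_i)/f′(r_i) mod 5^{i+2}, where f′(x) = 3x². Iterate:
  r_0 = 3 (mod 5)
  r_1 = 13 (mod 25)
Final: r = 13 with f(r) ≡ 0 mod 5^2.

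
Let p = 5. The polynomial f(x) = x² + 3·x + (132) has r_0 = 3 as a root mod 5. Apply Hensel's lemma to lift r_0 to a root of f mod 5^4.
r_3 = 403 (mod 625)

Hensel: r_{i+1} = r_i − f(r_i)·(f′(r_i))^{-1} mod 5^{i+2}, f′(x) = 2x + 3. Iterate:
  r_0 = 3 (mod 5)
  r_1 = 3 (mod 25)
  r_2 = 28 (mod 125)
  r_3 = 403 (mod 625)
Final: r = 403 satisfies f(r) ≡ 0 mod 5^4.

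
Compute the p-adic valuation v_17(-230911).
v_17(-230911) = 3

v_17(n) is the largest exponent k such that 17^k divides n. Factor out: -230911 = -17^3 · 47. (Sign doesn't affect v_p.) So v_17(-230911) = 3.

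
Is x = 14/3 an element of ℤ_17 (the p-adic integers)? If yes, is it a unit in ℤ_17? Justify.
x ∈ ℤ_17^× (unit); v_17(x) = 0

ℤ_17 = {x ∈ ℚ_17 : v_17(x) ≥ 0} and ℤ_17^× = {x ∈ ℤ_17 : v_17(x) = 0}. Here v_17(14/3) = v_17(num) − v_17(den) = 0; compare against these criteria.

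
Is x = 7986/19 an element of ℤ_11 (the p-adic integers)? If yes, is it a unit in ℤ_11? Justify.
x ∈ ℤ_11 but not a unit; v_11(x) = 3 > 0

ℤ_11 = {x ∈ ℚ_11 : v_11(x) ≥ 0} and ℤ_11^× = {x ∈ ℤ_11 : v_11(x) = 0}. Here v_11(7986/19) = v_11(num) − v_11(den) = 3; compare against these criteria.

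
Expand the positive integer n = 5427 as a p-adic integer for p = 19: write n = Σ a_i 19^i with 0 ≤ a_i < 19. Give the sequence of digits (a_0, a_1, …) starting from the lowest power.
(a_0, a_1, …) = (12, 0, 15)

Repeated division by 19 gives the digits low-to-high: 5427 = 12 + 15·19^2. Digit sequence: (12, 0, 15).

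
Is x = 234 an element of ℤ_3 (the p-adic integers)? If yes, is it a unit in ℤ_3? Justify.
x ∈ ℤ_3 but not a unit; v_3(x) = 2 > 0

ℤ_3 = {x ∈ ℚ_3 : v_3(x) ≥ 0} and ℤ_3^× = {x ∈ ℤ_3 : v_3(x) = 0}. Here v_3(234) = v_3(num) − v_3(den) = 2; compare against these criteria.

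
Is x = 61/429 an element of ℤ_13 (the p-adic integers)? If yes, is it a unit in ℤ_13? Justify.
x ∉ ℤ_13 (v_13(x) = -1 < 0)

ℤ_13 = {x ∈ ℚ_13 : v_13(x) ≥ 0} and ℤ_13^× = {x ∈ ℤ_13 : v_13(x) = 0}. Here v_13(61/429) = v_13(num) − v_13(den) = -1; compare against these criteria.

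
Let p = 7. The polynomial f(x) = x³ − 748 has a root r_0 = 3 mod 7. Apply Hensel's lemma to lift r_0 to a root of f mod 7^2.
r_1 = 17 (mod 49)

Hensel: r_{i+1} = r_i − f(r_i)/f′(r_i) mod 7^{i+2}, where f′(x) = 3x². Iterate:
  r_0 = 3 (mod 7)
  r_1 = 17 (mod 49)
Final: r = 17 with f(r) ≡ 0 mod 7^2.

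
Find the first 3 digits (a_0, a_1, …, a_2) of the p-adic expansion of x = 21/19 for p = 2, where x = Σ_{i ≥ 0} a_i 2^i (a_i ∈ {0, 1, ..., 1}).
(a_0, …, a_2) = (1, 1, 1)

v_2(21/19) = 0 (numerator and denominator both coprime to 2), so x ∈ ℤ_2^×. Compute digits iteratively via a_i = x_i mod 2, x_{i+1} = (x_i − a_i)/2, with x_0 = x:
  x_0 = 21/19;  a_0 = 1;  x_1 = (x_0 − 1)/2 = 1/19
  x_1 = 1/19;  a_1 = 1;  x_2 = (x_1 − 1)/2 = -9/19
  x_2 = -9/19;  a_2 = 1;  x_3 = (x_2 − 1)/2 = -14/19
Digits: (1, 1, 1).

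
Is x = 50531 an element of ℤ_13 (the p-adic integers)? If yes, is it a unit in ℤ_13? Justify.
x ∈ ℤ_13 but not a unit; v_13(x) = 3 > 0

ℤ_13 = {x ∈ ℚ_13 : v_13(x) ≥ 0} and ℤ_13^× = {x ∈ ℤ_13 : v_13(x) = 0}. Here v_13(50531) = v_13(num) − v_13(den) = 3; compare against these criteria.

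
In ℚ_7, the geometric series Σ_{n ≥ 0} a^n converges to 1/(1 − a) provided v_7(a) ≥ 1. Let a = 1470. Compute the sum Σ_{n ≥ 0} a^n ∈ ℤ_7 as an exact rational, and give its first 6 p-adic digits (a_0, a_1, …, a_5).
Σ a^n = 1/(1 − a) = -1/1469;  first 6 digits = (1, 0, 2, 4, 4, 2)

v_7(a) = 2 ≥ 1, so the series converges in ℤ_7 to 1/(1 − a) = 1/(1 − 1470) = -1/1469. Expand this rational in ℤ_7: compute digits iteratively via d_i = x_i mod 7, x_{i+1} = (x_i − d_i)/7. The first 6 digits are (1, 0, 2, 4, 4, 2).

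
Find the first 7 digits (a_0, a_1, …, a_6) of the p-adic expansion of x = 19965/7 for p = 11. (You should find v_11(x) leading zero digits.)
(a_0, …, a_6) = (0, 0, 0, 10, 4, 9, 7)

v_11(19965/7) = 3, so a_0 = ... = a_2 = 0. Factor out: x = 11^3 · u with u = 15/7 a unit in ℤ_11. Expand u iteratively via a_{v+i} = u_i mod 11, u_{i+1} = (u_i − a_{v+i})/11:
  u_0 = 15/7;  a_3 = 10;  u_1 = (u_0 − 10)/11 = -5/7
  u_1 = -5/7;  a_4 = 4;  u_2 = (u_1 − 4)/11 = -3/7
  u_2 = -3/7;  a_5 = 9;  u_3 = (u_2 − 9)/11 = -6/7
  u_3 = -6/7;  a_6 = 7;  u_4 = (u_3 − 7)/11 = -5/7
Digits: (0, 0, 0, 10, 4, 9, 7).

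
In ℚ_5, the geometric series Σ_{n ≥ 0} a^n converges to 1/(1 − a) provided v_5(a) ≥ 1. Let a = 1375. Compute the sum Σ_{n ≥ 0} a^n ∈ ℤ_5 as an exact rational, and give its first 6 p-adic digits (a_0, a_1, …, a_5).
Σ a^n = 1/(1 − a) = -1/1374;  first 6 digits = (1, 0, 0, 1, 2, 0)

v_5(a) = 3 ≥ 1, so the series converges in ℤ_5 to 1/(1 − a) = 1/(1 − 1375) = -1/1374. Expand this rational in ℤ_5: compute digits iteratively via d_i = x_i mod 5, x_{i+1} = (x_i − d_i)/5. The first 6 digits are (1, 0, 0, 1, 2, 0).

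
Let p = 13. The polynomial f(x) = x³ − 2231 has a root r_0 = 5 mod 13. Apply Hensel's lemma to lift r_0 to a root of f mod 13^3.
r_2 = 2007 (mod 2197)

Hensel: r_{i+1} = r_i − f(r_i)/f′(r_i) mod 13^{i+2}, where f′(x) = 3x². Iterate:
  r_0 = 5 (mod 13)
  r_1 = 148 (mod 169)
  r_2 = 2007 (mod 2197)
Final: r = 2007 with f(r) ≡ 0 mod 13^3.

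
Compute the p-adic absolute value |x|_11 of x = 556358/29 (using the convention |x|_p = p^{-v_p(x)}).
|556358/29|_11 = 1/14641

Step 1 — compute v_11(x) by factoring powers of 11 out of the numerator and denominator: v_11(556358/29) = 4. Step 2 — apply |x|_p = p^{-v_p(x)} = 11^{-4} = 1/14641.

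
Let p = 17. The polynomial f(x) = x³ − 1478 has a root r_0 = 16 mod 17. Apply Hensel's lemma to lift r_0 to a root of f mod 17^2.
r_1 = 203 (mod 289)

Hensel: r_{i+1} = r_i − f(r_i)/f′(r_i) mod 17^{i+2}, where f′(x) = 3x². Iterate:
  r_0 = 16 (mod 17)
  r_1 = 203 (mod 289)
Final: r = 203 with f(r) ≡ 0 mod 17^2.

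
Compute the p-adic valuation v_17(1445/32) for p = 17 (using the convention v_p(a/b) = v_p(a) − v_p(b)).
v_17(1445/32) = 2

Factor powers of 17 from the numerator and denominator of the reduced fraction: 1445 = 17^2 · 5 and 32 = 17^0 · 32. Apply v_p(a/b) = v_p(a) − v_p(b): v_17(1445/32) = 2 − 0 = 2.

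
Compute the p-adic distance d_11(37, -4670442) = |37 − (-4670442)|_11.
d_11(37, -4670442) = 1/161051

Step 1 — x − y = 37 − (-4670442) = 4670479. Step 2 — v_11(4670479) = 5 (factor: 4670479 = (11^5 · 29); the sign does not affect v_p). Step 3 — |x − y|_11 = 11^{-5} = 1/161051.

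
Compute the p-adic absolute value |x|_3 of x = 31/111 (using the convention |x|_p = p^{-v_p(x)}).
|31/111|_3 = 3

Step 1 — compute v_3(x) by factoring powers of 3 out of the numerator and denominator: v_3(31/111) = -1. Step 2 — apply |x|_p = p^{-v_p(x)} = 3^{1} = 3.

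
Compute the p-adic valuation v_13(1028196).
v_13(1028196) = 4

v_13(n) is the largest exponent k such that 13^k divides n. Factor out: 1028196 = 13^4 · 36. (Sign doesn't affect v_p.) So v_13(1028196) = 4.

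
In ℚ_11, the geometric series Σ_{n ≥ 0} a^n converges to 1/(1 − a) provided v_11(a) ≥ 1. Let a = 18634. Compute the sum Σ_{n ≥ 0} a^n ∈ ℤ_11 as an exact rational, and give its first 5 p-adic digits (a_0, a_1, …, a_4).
Σ a^n = 1/(1 − a) = -1/18633;  first 5 digits = (1, 0, 0, 3, 1)

v_11(a) = 3 ≥ 1, so the series converges in ℤ_11 to 1/(1 − a) = 1/(1 − 18634) = -1/18633. Expand this rational in ℤ_11: compute digits iteratively via d_i = x_i mod 11, x_{i+1} = (x_i − d_i)/11. The first 5 digits are (1, 0, 0, 3, 1).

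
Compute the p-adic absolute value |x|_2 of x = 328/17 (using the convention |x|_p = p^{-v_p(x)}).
|328/17|_2 = 1/8

Step 1 — compute v_2(x) by factoring powers of 2 out of the numerator and denominator: v_2(328/17) = 3. Step 2 — apply |x|_p = p^{-v_p(x)} = 2^{-3} = 1/8.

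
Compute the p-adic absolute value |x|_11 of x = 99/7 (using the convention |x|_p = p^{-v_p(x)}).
|99/7|_11 = 1/11

Step 1 — compute v_11(x) by factoring powers of 11 out of the numerator and denominator: v_11(99/7) = 1. Step 2 — apply |x|_p = p^{-v_p(x)} = 11^{-1} = 1/11.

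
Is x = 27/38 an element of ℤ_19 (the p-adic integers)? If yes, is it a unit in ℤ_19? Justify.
x ∉ ℤ_19 (v_19(x) = -1 < 0)

ℤ_19 = {x ∈ ℚ_19 : v_19(x) ≥ 0} and ℤ_19^× = {x ∈ ℤ_19 : v_19(x) = 0}. Here v_19(27/38) = v_19(num) − v_19(den) = -1; compare against these criteria.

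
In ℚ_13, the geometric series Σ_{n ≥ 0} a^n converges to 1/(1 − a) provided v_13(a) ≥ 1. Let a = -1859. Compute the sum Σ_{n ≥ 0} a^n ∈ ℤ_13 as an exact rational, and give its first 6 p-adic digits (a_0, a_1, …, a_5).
Σ a^n = 1/(1 − a) = 1/1860;  first 6 digits = (1, 0, 2, 12, 3, 9)

v_13(a) = 2 ≥ 1, so the series converges in ℤ_13 to 1/(1 − a) = 1/(1 − (-1859)) = 1/1860. Expand this rational in ℤ_13: compute digits iteratively via d_i = x_i mod 13, x_{i+1} = (x_i − d_i)/13. The first 6 digits are (1, 0, 2, 12, 3, 9).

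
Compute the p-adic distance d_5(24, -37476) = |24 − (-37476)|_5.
d_5(24, -37476) = 1/3125

Step 1 — x − y = 24 − (-37476) = 37500. Step 2 — v_5(37500) = 5 (factor: 37500 = (5^5 · 12); the sign does not affect v_p). Step 3 — |x − y|_5 = 5^{-5} = 1/3125.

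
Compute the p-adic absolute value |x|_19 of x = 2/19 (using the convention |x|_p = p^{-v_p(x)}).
|2/19|_19 = 19

Step 1 — compute v_19(x) by factoring powers of 19 out of the numerator and denominator: v_19(2/19) = -1. Step 2 — apply |x|_p = p^{-v_p(x)} = 19^{1} = 19.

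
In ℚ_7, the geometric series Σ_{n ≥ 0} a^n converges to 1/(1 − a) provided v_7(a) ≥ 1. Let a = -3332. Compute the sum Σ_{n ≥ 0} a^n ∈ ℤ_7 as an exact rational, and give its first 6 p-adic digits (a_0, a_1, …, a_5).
Σ a^n = 1/(1 − a) = 1/3333;  first 6 digits = (1, 0, 2, 4, 2, 2)

v_7(a) = 2 ≥ 1, so the series converges in ℤ_7 to 1/(1 − a) = 1/(1 − (-3332)) = 1/3333. Expand this rational in ℤ_7: compute digits iteratively via d_i = x_i mod 7, x_{i+1} = (x_i − d_i)/7. The first 6 digits are (1, 0, 2, 4, 2, 2).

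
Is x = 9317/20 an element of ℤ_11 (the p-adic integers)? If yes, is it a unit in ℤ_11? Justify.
x ∈ ℤ_11 but not a unit; v_11(x) = 3 > 0

ℤ_11 = {x ∈ ℚ_11 : v_11(x) ≥ 0} and ℤ_11^× = {x ∈ ℤ_11 : v_11(x) = 0}. Here v_11(9317/20) = v_11(num) − v_11(den) = 3; compare against these criteria.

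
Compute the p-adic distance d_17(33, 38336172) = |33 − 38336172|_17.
d_17(33, 38336172) = 1/1419857

Step 1 — x − y = 33 − 38336172 = -38336139. Step 2 — v_17(-38336139) = 5 (factor: -38336139 = −(17^5 · 27); the sign does not affect v_p). Step 3 — |x − y|_17 = 17^{-5} = 1/1419857.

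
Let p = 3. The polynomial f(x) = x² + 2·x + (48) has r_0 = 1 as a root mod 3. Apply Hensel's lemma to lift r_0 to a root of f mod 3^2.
r_1 = 4 (mod 9)

Hensel: r_{i+1} = r_i − f(r_i)·(f′(r_i))^{-1} mod 3^{i+2}, f′(x) = 2x + 2. Iterate:
  r_0 = 1 (mod 3)
  r_1 = 4 (mod 9)
Final: r = 4 satisfies f(r) ≡ 0 mod 3^2.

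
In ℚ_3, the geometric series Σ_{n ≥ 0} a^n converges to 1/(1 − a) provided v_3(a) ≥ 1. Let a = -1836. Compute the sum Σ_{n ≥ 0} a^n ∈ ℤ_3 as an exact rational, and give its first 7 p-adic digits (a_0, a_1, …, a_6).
Σ a^n = 1/(1 − a) = 1/1837;  first 7 digits = (1, 0, 0, 1, 1, 1, 1)

v_3(a) = 3 ≥ 1, so the series converges in ℤ_3 to 1/(1 − a) = 1/(1 − (-1836)) = 1/1837. Expand this rational in ℤ_3: compute digits iteratively via d_i = x_i mod 3, x_{i+1} = (x_i − d_i)/3. The first 7 digits are (1, 0, 0, 1, 1, 1, 1).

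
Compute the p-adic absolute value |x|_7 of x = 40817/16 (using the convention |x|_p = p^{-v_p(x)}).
|40817/16|_7 = 1/2401

Step 1 — compute v_7(x) by factoring powers of 7 out of the numerator and denominator: v_7(40817/16) = 4. Step 2 — apply |x|_p = p^{-v_p(x)} = 7^{-4} = 1/2401.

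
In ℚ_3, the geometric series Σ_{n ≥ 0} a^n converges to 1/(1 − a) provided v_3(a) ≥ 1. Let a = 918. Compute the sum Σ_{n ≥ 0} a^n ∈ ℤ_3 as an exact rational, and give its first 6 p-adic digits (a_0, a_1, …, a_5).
Σ a^n = 1/(1 − a) = -1/917;  first 6 digits = (1, 0, 0, 1, 2, 0)

v_3(a) = 3 ≥ 1, so the series converges in ℤ_3 to 1/(1 − a) = 1/(1 − 918) = -1/917. Expand this rational in ℤ_3: compute digits iteratively via d_i = x_i mod 3, x_{i+1} = (x_i − d_i)/3. The first 6 digits are (1, 0, 0, 1, 2, 0).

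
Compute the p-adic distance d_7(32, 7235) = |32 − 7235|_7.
d_7(32, 7235) = 1/2401

Step 1 — x − y = 32 − 7235 = -7203. Step 2 — v_7(-7203) = 4 (factor: -7203 = −(7^4 · 3); the sign does not affect v_p). Step 3 — |x − y|_7 = 7^{-4} = 1/2401.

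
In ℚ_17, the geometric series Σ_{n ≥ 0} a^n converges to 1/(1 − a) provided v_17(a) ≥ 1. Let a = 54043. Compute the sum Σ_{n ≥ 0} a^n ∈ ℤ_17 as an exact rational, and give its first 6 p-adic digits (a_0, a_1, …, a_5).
Σ a^n = 1/(1 − a) = -1/54042;  first 6 digits = (1, 0, 0, 11, 0, 0)

v_17(a) = 3 ≥ 1, so the series converges in ℤ_17 to 1/(1 − a) = 1/(1 − 54043) = -1/54042. Expand this rational in ℤ_17: compute digits iteratively via d_i = x_i mod 17, x_{i+1} = (x_i − d_i)/17. The first 6 digits are (1, 0, 0, 11, 0, 0).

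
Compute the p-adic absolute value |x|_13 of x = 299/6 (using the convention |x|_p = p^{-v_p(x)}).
|299/6|_13 = 1/13

Step 1 — compute v_13(x) by factoring powers of 13 out of the numerator and denominator: v_13(299/6) = 1. Step 2 — apply |x|_p = p^{-v_p(x)} = 13^{-1} = 1/13.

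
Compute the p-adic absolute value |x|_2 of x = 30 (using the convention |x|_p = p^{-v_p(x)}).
|30|_2 = 1/2

Step 1 — compute v_2(x) by factoring powers of 2 out of the numerator and denominator: v_2(30) = 1. Step 2 — apply |x|_p = p^{-v_p(x)} = 2^{-1} = 1/2.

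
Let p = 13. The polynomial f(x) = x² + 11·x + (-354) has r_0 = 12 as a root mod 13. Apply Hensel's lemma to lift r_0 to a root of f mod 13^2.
r_1 = 77 (mod 169)

Hensel: r_{i+1} = r_i − f(r_i)·(f′(r_i))^{-1} mod 13^{i+2}, f′(x) = 2x + 11. Iterate:
  r_0 = 12 (mod 13)
  r_1 = 77 (mod 169)
Final: r = 77 satisfies f(r) ≡ 0 mod 13^2.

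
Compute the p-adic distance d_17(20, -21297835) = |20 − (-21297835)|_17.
d_17(20, -21297835) = 1/1419857

Step 1 — x − y = 20 − (-21297835) = 21297855. Step 2 — v_17(21297855) = 5 (factor: 21297855 = (17^5 · 15); the sign does not affect v_p). Step 3 — |x − y|_17 = 17^{-5} = 1/1419857.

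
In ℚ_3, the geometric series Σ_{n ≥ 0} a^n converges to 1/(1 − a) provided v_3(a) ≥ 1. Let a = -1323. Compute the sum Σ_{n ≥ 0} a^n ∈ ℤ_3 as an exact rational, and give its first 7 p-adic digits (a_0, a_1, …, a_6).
Σ a^n = 1/(1 − a) = 1/1324;  first 7 digits = (1, 0, 0, 2, 1, 0, 2)

v_3(a) = 3 ≥ 1, so the series converges in ℤ_3 to 1/(1 − a) = 1/(1 − (-1323)) = 1/1324. Expand this rational in ℤ_3: compute digits iteratively via d_i = x_i mod 3, x_{i+1} = (x_i − d_i)/3. The first 7 digits are (1, 0, 0, 2, 1, 0, 2).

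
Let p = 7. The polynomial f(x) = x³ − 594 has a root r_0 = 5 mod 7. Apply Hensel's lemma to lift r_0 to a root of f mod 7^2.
r_1 = 40 (mod 49)

Hensel: r_{i+1} = r_i − f(r_i)/f′(r_i) mod 7^{i+2}, where f′(x) = 3x². Iterate:
  r_0 = 5 (mod 7)
  r_1 = 40 (mod 49)
Final: r = 40 with f(r) ≡ 0 mod 7^2.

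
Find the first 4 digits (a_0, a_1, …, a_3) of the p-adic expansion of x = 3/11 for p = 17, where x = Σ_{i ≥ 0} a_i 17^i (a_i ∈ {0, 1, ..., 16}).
(a_0, …, a_3) = (8, 15, 13, 10)

v_17(3/11) = 0 (numerator and denominator both coprime to 17), so x ∈ ℤ_17^×. Compute digits iteratively via a_i = x_i mod 17, x_{i+1} = (x_i − a_i)/17, with x_0 = x:
  x_0 = 3/11;  a_0 = 8;  x_1 = (x_0 − 8)/17 = -5/11
  x_1 = -5/11;  a_1 = 15;  x_2 = (x_1 − 15)/17 = -10/11
  x_2 = -10/11;  a_2 = 13;  x_3 = (x_2 − 13)/17 = -9/11
  x_3 = -9/11;  a_3 = 10;  x_4 = (x_3 − 10)/17 = -7/11
Digits: (8, 15, 13, 10).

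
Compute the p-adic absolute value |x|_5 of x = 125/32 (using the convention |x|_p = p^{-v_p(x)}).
|125/32|_5 = 1/125

Step 1 — compute v_5(x) by factoring powers of 5 out of the numerator and denominator: v_5(125/32) = 3. Step 2 — apply |x|_p = p^{-v_p(x)} = 5^{-3} = 1/125.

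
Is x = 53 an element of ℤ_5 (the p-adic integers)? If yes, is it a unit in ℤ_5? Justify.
x ∈ ℤ_5^× (unit); v_5(x) = 0

ℤ_5 = {x ∈ ℚ_5 : v_5(x) ≥ 0} and ℤ_5^× = {x ∈ ℤ_5 : v_5(x) = 0}. Here v_5(53) = v_5(num) − v_5(den) = 0; compare against these criteria.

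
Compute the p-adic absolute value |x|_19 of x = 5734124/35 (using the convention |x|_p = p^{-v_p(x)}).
|5734124/35|_19 = 1/130321

Step 1 — compute v_19(x) by factoring powers of 19 out of the numerator and denominator: v_19(5734124/35) = 4. Step 2 — apply |x|_p = p^{-v_p(x)} = 19^{-4} = 1/130321.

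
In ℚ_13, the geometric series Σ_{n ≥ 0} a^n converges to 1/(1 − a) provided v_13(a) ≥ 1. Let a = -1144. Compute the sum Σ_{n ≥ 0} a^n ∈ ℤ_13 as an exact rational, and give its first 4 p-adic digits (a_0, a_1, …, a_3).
Σ a^n = 1/(1 − a) = 1/1145;  first 4 digits = (1, 3, 2, 11)

v_13(a) = 1 ≥ 1, so the series converges in ℤ_13 to 1/(1 − a) = 1/(1 − (-1144)) = 1/1145. Expand this rational in ℤ_13: compute digits iteratively via d_i = x_i mod 13, x_{i+1} = (x_i − d_i)/13. The first 4 digits are (1, 3, 2, 11).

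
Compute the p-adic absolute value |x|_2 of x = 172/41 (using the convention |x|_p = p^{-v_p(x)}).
|172/41|_2 = 1/4

Step 1 — compute v_2(x) by factoring powers of 2 out of the numerator and denominator: v_2(172/41) = 2. Step 2 — apply |x|_p = p^{-v_p(x)} = 2^{-2} = 1/4.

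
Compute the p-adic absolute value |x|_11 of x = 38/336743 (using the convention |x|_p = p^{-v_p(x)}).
|38/336743|_11 = 14641

Step 1 — compute v_11(x) by factoring powers of 11 out of the numerator and denominator: v_11(38/336743) = -4. Step 2 — apply |x|_p = p^{-v_p(x)} = 11^{4} = 14641.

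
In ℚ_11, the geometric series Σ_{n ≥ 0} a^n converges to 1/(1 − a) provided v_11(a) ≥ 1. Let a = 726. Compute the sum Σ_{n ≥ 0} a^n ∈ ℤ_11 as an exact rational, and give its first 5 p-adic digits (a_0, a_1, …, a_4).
Σ a^n = 1/(1 − a) = -1/725;  first 5 digits = (1, 0, 6, 0, 3)

v_11(a) = 2 ≥ 1, so the series converges in ℤ_11 to 1/(1 − a) = 1/(1 − 726) = -1/725. Expand this rational in ℤ_11: compute digits iteratively via d_i = x_i mod 11, x_{i+1} = (x_i − d_i)/11. The first 5 digits are (1, 0, 6, 0, 3).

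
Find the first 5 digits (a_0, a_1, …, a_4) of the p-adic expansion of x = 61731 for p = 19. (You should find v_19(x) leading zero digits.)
(a_0, …, a_4) = (0, 0, 0, 9, 0)

v_19(61731) = 3, so a_0 = ... = a_2 = 0. Factor out: x = 19^3 · u with u = 9 a unit in ℤ_19. Expand u iteratively via a_{v+i} = u_i mod 19, u_{i+1} = (u_i − a_{v+i})/19:
  u_0 = 9;  a_3 = 9;  u_1 = (u_0 − 9)/19 = 0
  u_1 = 0;  a_4 = 0;  u_2 = (u_1 − 0)/19 = 0
Digits: (0, 0, 0, 9, 0).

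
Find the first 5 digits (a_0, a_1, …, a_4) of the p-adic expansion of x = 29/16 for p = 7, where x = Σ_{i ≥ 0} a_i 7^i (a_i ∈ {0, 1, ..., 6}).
(a_0, …, a_4) = (4, 1, 2, 1, 2)

v_7(29/16) = 0 (numerator and denominator both coprime to 7), so x ∈ ℤ_7^×. Compute digits iteratively via a_i = x_i mod 7, x_{i+1} = (x_i − a_i)/7, with x_0 = x:
  x_0 = 29/16;  a_0 = 4;  x_1 = (x_0 − 4)/7 = -5/16
  x_1 = -5/16;  a_1 = 1;  x_2 = (x_1 − 1)/7 = -3/16
  x_2 = -3/16;  a_2 = 2;  x_3 = (x_2 − 2)/7 = -5/16
  x_3 = -5/16;  a_3 = 1;  x_4 = (x_3 − 1)/7 = -3/16
  x_4 = -3/16;  a_4 = 2;  x_5 = (x_4 − 2)/7 = -5/16
Digits: (4, 1, 2, 1, 2).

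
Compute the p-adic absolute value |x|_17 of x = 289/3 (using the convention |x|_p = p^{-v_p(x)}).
|289/3|_17 = 1/289

Step 1 — compute v_17(x) by factoring powers of 17 out of the numerator and denominator: v_17(289/3) = 2. Step 2 — apply |x|_p = p^{-v_p(x)} = 17^{-2} = 1/289.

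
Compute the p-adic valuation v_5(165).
v_5(165) = 1

v_5(n) is the largest exponent k such that 5^k divides n. Factor out: 165 = 5^1 · 33. (Sign doesn't affect v_p.) So v_5(165) = 1.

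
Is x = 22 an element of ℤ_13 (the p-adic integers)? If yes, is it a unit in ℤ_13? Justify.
x ∈ ℤ_13^× (unit); v_13(x) = 0

ℤ_13 = {x ∈ ℚ_13 : v_13(x) ≥ 0} and ℤ_13^× = {x ∈ ℤ_13 : v_13(x) = 0}. Here v_13(22) = v_13(num) − v_13(den) = 0; compare against these criteria.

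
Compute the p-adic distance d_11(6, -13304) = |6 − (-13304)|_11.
d_11(6, -13304) = 1/1331

Step 1 — x − y = 6 − (-13304) = 13310. Step 2 — v_11(13310) = 3 (factor: 13310 = (11^3 · 10); the sign does not affect v_p). Step 3 — |x − y|_11 = 11^{-3} = 1/1331.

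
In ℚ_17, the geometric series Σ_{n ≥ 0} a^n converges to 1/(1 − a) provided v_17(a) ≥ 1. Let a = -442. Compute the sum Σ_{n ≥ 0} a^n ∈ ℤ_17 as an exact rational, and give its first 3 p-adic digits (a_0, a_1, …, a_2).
Σ a^n = 1/(1 − a) = 1/443;  first 3 digits = (1, 8, 11)

v_17(a) = 1 ≥ 1, so the series converges in ℤ_17 to 1/(1 − a) = 1/(1 − (-442)) = 1/443. Expand this rational in ℤ_17: compute digits iteratively via d_i = x_i mod 17, x_{i+1} = (x_i − d_i)/17. The first 3 digits are (1, 8, 11).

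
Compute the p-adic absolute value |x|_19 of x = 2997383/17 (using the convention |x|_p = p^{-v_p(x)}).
|2997383/17|_19 = 1/130321

Step 1 — compute v_19(x) by factoring powers of 19 out of the numerator and denominator: v_19(2997383/17) = 4. Step 2 — apply |x|_p = p^{-v_p(x)} = 19^{-4} = 1/130321.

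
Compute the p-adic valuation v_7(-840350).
v_7(-840350) = 5

v_7(n) is the largest exponent k such that 7^k divides n. Factor out: -840350 = -7^5 · 50. (Sign doesn't affect v_p.) So v_7(-840350) = 5.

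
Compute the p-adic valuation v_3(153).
v_3(153) = 2

v_3(n) is the largest exponent k such that 3^k divides n. Factor out: 153 = 3^2 · 17. (Sign doesn't affect v_p.) So v_3(153) = 2.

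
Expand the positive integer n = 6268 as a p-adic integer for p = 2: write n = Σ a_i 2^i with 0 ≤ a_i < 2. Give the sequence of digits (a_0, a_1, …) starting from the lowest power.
(a_0, a_1, …) = (0, 0, 1, 1, 1, 1, 1, 0, 0, 0, 0, 1, 1)

Repeated division by 2 gives the digits low-to-high: 6268 = 1·2^2 + 1·2^3 + 1·2^4 + 1·2^5 + 1·2^6 + 1·2^11 + 1·2^12. Digit sequence: (0, 0, 1, 1, 1, 1, 1, 0, 0, 0, 0, 1, 1).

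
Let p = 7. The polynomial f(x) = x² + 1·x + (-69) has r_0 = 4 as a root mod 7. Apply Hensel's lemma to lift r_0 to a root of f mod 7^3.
r_2 = 200 (mod 343)

Hensel: r_{i+1} = r_i − f(r_i)·(f′(r_i))^{-1} mod 7^{i+2}, f′(x) = 2x + 1. Iterate:
  r_0 = 4 (mod 7)
  r_1 = 4 (mod 49)
  r_2 = 200 (mod 343)
Final: r = 200 satisfies f(r) ≡ 0 mod 7^3.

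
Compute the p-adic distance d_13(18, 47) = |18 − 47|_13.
d_13(18, 47) = 1

Step 1 — x − y = 18 − 47 = -29. Step 2 — v_13(-29) = 0 (factor: -29 = −(13^0 · 29); the sign does not affect v_p). Step 3 — |x − y|_13 = 13^{0} = 1.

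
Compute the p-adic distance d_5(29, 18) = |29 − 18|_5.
d_5(29, 18) = 1

Step 1 — x − y = 29 − 18 = 11. Step 2 — v_5(11) = 0 (factor: 11 = (5^0 · 11); the sign does not affect v_p). Step 3 — |x − y|_5 = 5^{0} = 1.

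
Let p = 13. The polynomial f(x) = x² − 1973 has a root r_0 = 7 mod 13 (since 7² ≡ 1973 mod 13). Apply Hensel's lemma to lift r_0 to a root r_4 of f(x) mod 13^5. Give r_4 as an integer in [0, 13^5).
r_4 = 227546 (mod 371293)

Hensel's recurrence: r_{i+1} = r_i − f(r_i)·(f′(r_i))^{-1} mod 13^{i+2}, with f′(x) = 2x. Iterate:
  r_0 = 7 (mod 13)
  r_1 = 72 (mod 169)
  r_2 = 1255 (mod 2197)
  r_3 = 27619 (mod 28561)
  r_4 = 227546 (mod 371293)
Final: r_4 = 227546, and one checks f(r_4) ≡ 0 mod 13^5.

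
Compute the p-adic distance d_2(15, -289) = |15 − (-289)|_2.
d_2(15, -289) = 1/16

Step 1 — x − y = 15 − (-289) = 304. Step 2 — v_2(304) = 4 (factor: 304 = (2^4 · 19); the sign does not affect v_p). Step 3 — |x − y|_2 = 2^{-4} = 1/16.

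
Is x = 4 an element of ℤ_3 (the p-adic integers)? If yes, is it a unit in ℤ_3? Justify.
x ∈ ℤ_3^× (unit); v_3(x) = 0

ℤ_3 = {x ∈ ℚ_3 : v_3(x) ≥ 0} and ℤ_3^× = {x ∈ ℤ_3 : v_3(x) = 0}. Here v_3(4) = v_3(num) − v_3(den) = 0; compare against these criteria.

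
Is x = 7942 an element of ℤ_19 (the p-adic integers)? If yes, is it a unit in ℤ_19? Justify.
x ∈ ℤ_19 but not a unit; v_19(x) = 2 > 0

ℤ_19 = {x ∈ ℚ_19 : v_19(x) ≥ 0} and ℤ_19^× = {x ∈ ℤ_19 : v_19(x) = 0}. Here v_19(7942) = v_19(num) − v_19(den) = 2; compare against these criteria.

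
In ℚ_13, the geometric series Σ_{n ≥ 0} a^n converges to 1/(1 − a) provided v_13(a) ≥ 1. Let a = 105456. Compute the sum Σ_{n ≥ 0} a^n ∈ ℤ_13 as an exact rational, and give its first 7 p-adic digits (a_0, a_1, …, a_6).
Σ a^n = 1/(1 − a) = -1/105455;  first 7 digits = (1, 0, 0, 9, 3, 0, 3)

v_13(a) = 3 ≥ 1, so the series converges in ℤ_13 to 1/(1 − a) = 1/(1 − 105456) = -1/105455. Expand this rational in ℤ_13: compute digits iteratively via d_i = x_i mod 13, x_{i+1} = (x_i − d_i)/13. The first 7 digits are (1, 0, 0, 9, 3, 0, 3).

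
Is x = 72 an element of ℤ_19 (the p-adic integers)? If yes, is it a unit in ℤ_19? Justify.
x ∈ ℤ_19^× (unit); v_19(x) = 0

ℤ_19 = {x ∈ ℚ_19 : v_19(x) ≥ 0} and ℤ_19^× = {x ∈ ℤ_19 : v_19(x) = 0}. Here v_19(72) = v_19(num) − v_19(den) = 0; compare against these criteria.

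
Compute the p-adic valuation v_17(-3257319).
v_17(-3257319) = 4

v_17(n) is the largest exponent k such that 17^k divides n. Factor out: -3257319 = -17^4 · 39. (Sign doesn't affect v_p.) So v_17(-3257319) = 4.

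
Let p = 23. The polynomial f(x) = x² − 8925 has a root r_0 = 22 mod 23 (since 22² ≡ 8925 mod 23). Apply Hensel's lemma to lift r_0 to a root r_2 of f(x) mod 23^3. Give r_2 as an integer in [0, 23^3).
r_2 = 9820 (mod 12167)

Hensel's recurrence: r_{i+1} = r_i − f(r_i)·(f′(r_i))^{-1} mod 23^{i+2}, with f′(x) = 2x. Iterate:
  r_0 = 22 (mod 23)
  r_1 = 298 (mod 529)
  r_2 = 9820 (mod 12167)
Final: r_2 = 9820, and one checks f(r_2) ≡ 0 mod 23^3.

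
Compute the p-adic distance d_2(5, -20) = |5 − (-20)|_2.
d_2(5, -20) = 1

Step 1 — x − y = 5 − (-20) = 25. Step 2 — v_2(25) = 0 (factor: 25 = (2^0 · 25); the sign does not affect v_p). Step 3 — |x − y|_2 = 2^{0} = 1.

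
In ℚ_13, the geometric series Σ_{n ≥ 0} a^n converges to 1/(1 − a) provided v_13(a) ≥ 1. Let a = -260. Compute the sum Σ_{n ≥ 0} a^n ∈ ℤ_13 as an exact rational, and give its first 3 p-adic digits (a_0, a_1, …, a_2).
Σ a^n = 1/(1 − a) = 1/261;  first 3 digits = (1, 6, 8)

v_13(a) = 1 ≥ 1, so the series converges in ℤ_13 to 1/(1 − a) = 1/(1 − (-260)) = 1/261. Expand this rational in ℤ_13: compute digits iteratively via d_i = x_i mod 13, x_{i+1} = (x_i − d_i)/13. The first 3 digits are (1, 6, 8).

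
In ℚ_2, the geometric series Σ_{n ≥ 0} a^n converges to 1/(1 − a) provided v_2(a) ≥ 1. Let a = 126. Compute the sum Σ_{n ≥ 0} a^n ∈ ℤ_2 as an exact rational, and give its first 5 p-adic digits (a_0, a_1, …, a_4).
Σ a^n = 1/(1 − a) = -1/125;  first 5 digits = (1, 1, 0, 1, 0)

v_2(a) = 1 ≥ 1, so the series converges in ℤ_2 to 1/(1 − a) = 1/(1 − 126) = -1/125. Expand this rational in ℤ_2: compute digits iteratively via d_i = x_i mod 2, x_{i+1} = (x_i − d_i)/2. The first 5 digits are (1, 1, 0, 1, 0).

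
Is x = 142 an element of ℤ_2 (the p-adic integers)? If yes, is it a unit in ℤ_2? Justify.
x ∈ ℤ_2 but not a unit; v_2(x) = 1 > 0

ℤ_2 = {x ∈ ℚ_2 : v_2(x) ≥ 0} and ℤ_2^× = {x ∈ ℤ_2 : v_2(x) = 0}. Here v_2(142) = v_2(num) − v_2(den) = 1; compare against these criteria.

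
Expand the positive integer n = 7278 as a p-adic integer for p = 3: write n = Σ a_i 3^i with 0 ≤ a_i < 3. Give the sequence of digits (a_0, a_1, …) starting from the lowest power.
(a_0, a_1, …) = (0, 2, 1, 2, 2, 2, 0, 0, 1)

Repeated division by 3 gives the digits low-to-high: 7278 = 2·3^1 + 1·3^2 + 2·3^3 + 2·3^4 + 2·3^5 + 1·3^8. Digit sequence: (0, 2, 1, 2, 2, 2, 0, 0, 1).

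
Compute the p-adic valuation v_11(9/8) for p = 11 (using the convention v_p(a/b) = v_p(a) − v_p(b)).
v_11(9/8) = 0

Factor powers of 11 from the numerator and denominator of the reduced fraction: 9 = 11^0 · 9 and 8 = 11^0 · 8. Apply v_p(a/b) = v_p(a) − v_p(b): v_11(9/8) = 0 − 0 = 0.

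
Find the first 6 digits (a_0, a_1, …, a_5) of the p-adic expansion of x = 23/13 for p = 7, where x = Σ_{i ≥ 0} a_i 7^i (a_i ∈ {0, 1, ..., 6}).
(a_0, …, a_5) = (5, 6, 5, 4, 2, 5)

v_7(23/13) = 0 (numerator and denominator both coprime to 7), so x ∈ ℤ_7^×. Compute digits iteratively via a_i = x_i mod 7, x_{i+1} = (x_i − a_i)/7, with x_0 = x:
  x_0 = 23/13;  a_0 = 5;  x_1 = (x_0 − 5)/7 = -6/13
  x_1 = -6/13;  a_1 = 6;  x_2 = (x_1 − 6)/7 = -12/13
  x_2 = -12/13;  a_2 = 5;  x_3 = (x_2 − 5)/7 = -11/13
  x_3 = -11/13;  a_3 = 4;  x_4 = (x_3 − 4)/7 = -9/13
  x_4 = -9/13;  a_4 = 2;  x_5 = (x_4 − 2)/7 = -5/13
  x_5 = -5/13;  a_5 = 5;  x_6 = (x_5 − 5)/7 = -10/13
Digits: (5, 6, 5, 4, 2, 5).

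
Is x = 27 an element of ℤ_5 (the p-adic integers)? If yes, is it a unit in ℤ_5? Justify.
x ∈ ℤ_5^× (unit); v_5(x) = 0

ℤ_5 = {x ∈ ℚ_5 : v_5(x) ≥ 0} and ℤ_5^× = {x ∈ ℤ_5 : v_5(x) = 0}. Here v_5(27) = v_5(num) − v_5(den) = 0; compare against these criteria.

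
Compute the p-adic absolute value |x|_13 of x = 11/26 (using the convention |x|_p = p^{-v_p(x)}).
|11/26|_13 = 13

Step 1 — compute v_13(x) by factoring powers of 13 out of the numerator and denominator: v_13(11/26) = -1. Step 2 — apply |x|_p = p^{-v_p(x)} = 13^{1} = 13.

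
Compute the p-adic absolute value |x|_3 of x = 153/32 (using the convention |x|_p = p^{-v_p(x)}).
|153/32|_3 = 1/9

Step 1 — compute v_3(x) by factoring powers of 3 out of the numerator and denominator: v_3(153/32) = 2. Step 2 — apply |x|_p = p^{-v_p(x)} = 3^{-2} = 1/9.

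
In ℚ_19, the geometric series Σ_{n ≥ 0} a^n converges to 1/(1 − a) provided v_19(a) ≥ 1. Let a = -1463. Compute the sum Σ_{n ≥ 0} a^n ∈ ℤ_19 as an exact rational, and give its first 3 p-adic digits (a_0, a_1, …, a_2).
Σ a^n = 1/(1 − a) = 1/1464;  first 3 digits = (1, 18, 15)

v_19(a) = 1 ≥ 1, so the series converges in ℤ_19 to 1/(1 − a) = 1/(1 − (-1463)) = 1/1464. Expand this rational in ℤ_19: compute digits iteratively via d_i = x_i mod 19, x_{i+1} = (x_i − d_i)/19. The first 3 digits are (1, 18, 15).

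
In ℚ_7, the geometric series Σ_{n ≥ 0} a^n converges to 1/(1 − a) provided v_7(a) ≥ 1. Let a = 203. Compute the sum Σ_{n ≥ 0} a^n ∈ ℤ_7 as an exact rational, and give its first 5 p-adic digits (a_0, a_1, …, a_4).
Σ a^n = 1/(1 − a) = -1/202;  first 5 digits = (1, 1, 5, 2, 2)

v_7(a) = 1 ≥ 1, so the series converges in ℤ_7 to 1/(1 − a) = 1/(1 − 203) = -1/202. Expand this rational in ℤ_7: compute digits iteratively via d_i = x_i mod 7, x_{i+1} = (x_i − d_i)/7. The first 5 digits are (1, 1, 5, 2, 2).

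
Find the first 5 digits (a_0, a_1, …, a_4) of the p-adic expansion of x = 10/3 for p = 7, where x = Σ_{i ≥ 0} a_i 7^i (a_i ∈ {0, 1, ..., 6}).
(a_0, …, a_4) = (1, 5, 4, 4, 4)

v_7(10/3) = 0 (numerator and denominator both coprime to 7), so x ∈ ℤ_7^×. Compute digits iteratively via a_i = x_i mod 7, x_{i+1} = (x_i − a_i)/7, with x_0 = x:
  x_0 = 10/3;  a_0 = 1;  x_1 = (x_0 − 1)/7 = 1/3
  x_1 = 1/3;  a_1 = 5;  x_2 = (x_1 − 5)/7 = -2/3
  x_2 = -2/3;  a_2 = 4;  x_3 = (x_2 − 4)/7 = -2/3
  x_3 = -2/3;  a_3 = 4;  x_4 = (x_3 − 4)/7 = -2/3
  x_4 = -2/3;  a_4 = 4;  x_5 = (x_4 − 4)/7 = -2/3
Digits: (1, 5, 4, 4, 4).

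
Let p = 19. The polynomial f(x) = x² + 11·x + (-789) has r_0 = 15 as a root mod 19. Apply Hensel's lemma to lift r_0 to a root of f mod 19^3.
r_2 = 6285 (mod 6859)

Hensel: r_{i+1} = r_i − f(r_i)·(f′(r_i))^{-1} mod 19^{i+2}, f′(x) = 2x + 11. Iterate:
  r_0 = 15 (mod 19)
  r_1 = 148 (mod 361)
  r_2 = 6285 (mod 6859)
Final: r = 6285 satisfies f(r) ≡ 0 mod 19^3.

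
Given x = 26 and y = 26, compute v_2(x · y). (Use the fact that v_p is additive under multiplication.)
v_2(676) = 2

v_p(x) = 1 (factor: 26 = 2^1 · 13); v_p(y) = 1 (factor: 26 = 2^1 · 13). Additivity: v_p(xy) = v_p(x) + v_p(y) = 1 + 1 = 2. (Direct check: xy = 676 = 2^2 · (169).)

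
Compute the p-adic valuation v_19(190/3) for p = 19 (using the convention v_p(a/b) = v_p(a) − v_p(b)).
v_19(190/3) = 1

Factor powers of 19 from the numerator and denominator of the reduced fraction: 190 = 19^1 · 10 and 3 = 19^0 · 3. Apply v_p(a/b) = v_p(a) − v_p(b): v_19(190/3) = 1 − 0 = 1.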